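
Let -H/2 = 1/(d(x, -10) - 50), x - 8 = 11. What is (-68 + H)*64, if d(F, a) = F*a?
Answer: -65272/15 ≈ -4351.5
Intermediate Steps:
x = 19 (x = 8 + 11 = 19)
H = 1/120 (H = -2/(19*(-10) - 50) = -2/(-190 - 50) = -2/(-240) = -2*(-1/240) = 1/120 ≈ 0.0083333)
(-68 + H)*64 = (-68 + 1/120)*64 = -8159/120*64 = -65272/15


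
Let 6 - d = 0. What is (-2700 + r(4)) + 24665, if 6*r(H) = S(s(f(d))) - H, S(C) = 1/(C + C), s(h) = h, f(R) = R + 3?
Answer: 2372149/108 ≈ 21964.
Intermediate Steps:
d = 6 (d = 6 - 1*0 = 6 + 0 = 6)
f(R) = 3 + R
S(C) = 1/(2*C)
r(H) = 1/108 - H/6 (r(H) = (1/(2*(3 + 6)) - H)/6 = ((1/2)/9 - H)/6 = ((1/2)*(1/9) - H)/6 = (1/18 - H)/6 = 1/108 - H/6)
(-2700 + r(4)) + 24665 = (-2700 + (1/108 - 1/6*4)) + 24665 = (-2700 + (1/108 - 2/3)) + 24665 = (-2700 - 71/108) + 24665 = -291671/108 + 24665 = 2372149/108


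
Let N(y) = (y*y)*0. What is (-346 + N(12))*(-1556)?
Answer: 538376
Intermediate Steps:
N(y) = 0 (N(y) = y**2*0 = 0)
(-346 + N(12))*(-1556) = (-346 + 0)*(-1556) = -346*(-1556) = 538376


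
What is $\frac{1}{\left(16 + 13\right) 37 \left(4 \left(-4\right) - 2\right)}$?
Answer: $- \frac{1}{19314} \approx -5.1776 \cdot 10^{-5}$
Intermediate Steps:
$\frac{1}{\left(16 + 13\right) 37 \left(4 \left(-4\right) - 2\right)} = \frac{1}{29 \cdot 37 \left(-16 - 2\right)} = \frac{1}{1073 \left(-18\right)} = \frac{1}{-19314} = - \frac{1}{19314}$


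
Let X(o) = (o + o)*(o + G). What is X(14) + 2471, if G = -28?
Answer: 2079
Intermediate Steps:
X(o) = 2*o*(-28 + o) (X(o) = (o + o)*(o - 28) = (2*o)*(-28 + o) = 2*o*(-28 + o))
X(14) + 2471 = 2*14*(-28 + 14) + 2471 = 2*14*(-14) + 2471 = -392 + 2471 = 2079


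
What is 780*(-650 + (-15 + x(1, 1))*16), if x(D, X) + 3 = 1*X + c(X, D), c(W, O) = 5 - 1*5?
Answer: -719160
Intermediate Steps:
c(W, O) = 0 (c(W, O) = 5 - 5 = 0)
x(D, X) = -3 + X (x(D, X) = -3 + (1*X + 0) = -3 + (X + 0) = -3 + X)
780*(-650 + (-15 + x(1, 1))*16) = 780*(-650 + (-15 + (-3 + 1))*16) = 780*(-650 + (-15 - 2)*16) = 780*(-650 - 17*16) = 780*(-650 - 272) = 780*(-922) = -719160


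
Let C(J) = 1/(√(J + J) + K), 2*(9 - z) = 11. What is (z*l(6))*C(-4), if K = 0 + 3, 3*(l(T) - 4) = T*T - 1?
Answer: 329/34 - 329*I*√2/51 ≈ 9.6765 - 9.1231*I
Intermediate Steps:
z = 7/2 (z = 9 - ½*11 = 9 - 11/2 = 7/2 ≈ 3.5000)
l(T) = 11/3 + T²/3 (l(T) = 4 + (T*T - 1)/3 = 4 + (T² - 1)/3 = 4 + (-1 + T²)/3 = 4 + (-⅓ + T²/3) = 11/3 + T²/3)
K = 3
C(J) = 1/(3 + √2*√J) (C(J) = 1/(√(J + J) + 3) = 1/(√(2*J) + 3) = 1/(√2*√J + 3) = 1/(3 + √2*√J))
(z*l(6))*C(-4) = (7*(11/3 + (⅓)*6²)/2)/(3 + √2*√(-4)) = (7*(11/3 + (⅓)*36)/2)/(3 + √2*(2*I)) = (7*(11/3 + 12)/2)/(3 + 2*I*√2) = ((7/2)*(47/3))/(3 + 2*I*√2) = 329/(6*(3 + 2*I*√2))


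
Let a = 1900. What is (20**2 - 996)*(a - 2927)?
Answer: 612092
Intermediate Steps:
(20**2 - 996)*(a - 2927) = (20**2 - 996)*(1900 - 2927) = (400 - 996)*(-1027) = -596*(-1027) = 612092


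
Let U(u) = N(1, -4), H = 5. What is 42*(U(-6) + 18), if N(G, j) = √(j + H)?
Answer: 798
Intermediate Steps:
N(G, j) = √(5 + j) (N(G, j) = √(j + 5) = √(5 + j))
U(u) = 1 (U(u) = √(5 - 4) = √1 = 1)
42*(U(-6) + 18) = 42*(1 + 18) = 42*19 = 798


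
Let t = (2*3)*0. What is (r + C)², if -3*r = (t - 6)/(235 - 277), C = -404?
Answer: 71995225/441 ≈ 1.6325e+5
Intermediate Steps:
t = 0 (t = 6*0 = 0)
r = -1/21 (r = -(0 - 6)/(3*(235 - 277)) = -(-2)/(-42) = -(-2)*(-1)/42 = -⅓*⅐ = -1/21 ≈ -0.047619)
(r + C)² = (-1/21 - 404)² = (-8485/21)² = 71995225/441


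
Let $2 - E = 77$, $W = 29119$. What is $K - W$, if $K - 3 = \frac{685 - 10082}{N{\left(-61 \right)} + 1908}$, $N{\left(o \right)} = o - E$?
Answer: $- \frac{55970349}{1922} \approx -29121.0$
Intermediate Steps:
$E = -75$ ($E = 2 - 77 = -75$)
$N{\left(o \right)} = 75 + o$ ($N{\left(o \right)} = o - -75 = o + 75 = 75 + o$)
$K = - \frac{3631}{1922}$ ($K = 3 + \frac{685 - 10082}{\left(75 - 61\right) + 1908} = 3 - \frac{9397}{14 + 1908} = 3 - \frac{9397}{1922} = - \frac{3631}{1922} \approx -1.8892$)
$K - W = - \frac{3631}{1922} - 29119 = - \frac{55970349}{1922}$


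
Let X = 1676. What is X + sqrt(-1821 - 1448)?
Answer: 1676 + I*sqrt(3269) ≈ 1676.0 + 57.175*I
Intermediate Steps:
X + sqrt(-1821 - 1448) = 1676 + sqrt(-1821 - 1448) = 1676 + sqrt(-3269) = 1676 + I*sqrt(3269)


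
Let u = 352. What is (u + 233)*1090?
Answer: 637650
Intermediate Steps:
(u + 233)*1090 = (352 + 233)*1090 = 585*1090 = 637650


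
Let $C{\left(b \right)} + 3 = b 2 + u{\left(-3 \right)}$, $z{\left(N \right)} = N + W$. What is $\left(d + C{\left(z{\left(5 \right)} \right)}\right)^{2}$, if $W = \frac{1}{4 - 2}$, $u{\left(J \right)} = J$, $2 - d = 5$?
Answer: $4$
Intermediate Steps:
$d = -3$ ($d = 2 - 5 = -3$)
$W = \frac{1}{2} \approx 0.5$
$z{\left(N \right)} = \frac{1}{2} + N$ ($z{\left(N \right)} = N + \frac{1}{2} = \frac{1}{2} + N$)
$C{\left(b \right)} = -6 + 2 b$ ($C{\left(b \right)} = -3 + \left(b 2 - 3\right) = -3 + \left(2 b - 3\right) = -3 + \left(-3 + 2 b\right) = -6 + 2 b$)
$\left(d + C{\left(z{\left(5 \right)} \right)}\right)^{2} = \left(-3 - \left(6 - 2 \left(\frac{1}{2} + 5\right)\right)\right)^{2} = \left(-3 + \left(-6 + 2 \cdot \frac{11}{2}\right)\right)^{2} = \left(-3 + \left(-6 + 11\right)\right)^{2} = \left(-3 + 5\right)^{2} = 2^{2} = 4$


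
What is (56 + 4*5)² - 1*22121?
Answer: -16345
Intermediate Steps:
(56 + 4*5)² - 1*22121 = (56 + 20)² - 22121 = 76² - 22121 = 5776 - 22121 = -16345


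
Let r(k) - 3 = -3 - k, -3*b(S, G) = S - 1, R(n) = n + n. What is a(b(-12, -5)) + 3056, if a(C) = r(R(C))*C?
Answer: 27166/9 ≈ 3018.4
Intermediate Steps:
R(n) = 2*n
b(S, G) = 1/3 - S/3 (b(S, G) = -(S - 1)/3 = -(-1 + S)/3 = 1/3 - S/3)
r(k) = -k (r(k) = 3 + (-3 - k) = -k)
a(C) = -2*C**2 (a(C) = (-2*C)*C = -2*C**2)
a(b(-12, -5)) + 3056 = -2*(1/3 - 1/3*(-12))**2 + 3056 = -2*(1/3 + 4)**2 + 3056 = -2*(13/3)**2 + 3056 = -2*169/9 + 3056 = -338/9 + 3056 = 27166/9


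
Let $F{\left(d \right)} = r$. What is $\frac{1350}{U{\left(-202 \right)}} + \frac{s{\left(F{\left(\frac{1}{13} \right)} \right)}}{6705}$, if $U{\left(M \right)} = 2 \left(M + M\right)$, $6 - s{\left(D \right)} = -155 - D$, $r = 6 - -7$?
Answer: $- \frac{1485193}{902940} \approx -1.6448$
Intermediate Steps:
$r = 13$ ($r = 6 + 7 = 13$)
$F{\left(d \right)} = 13$
$s{\left(D \right)} = 161 + D$ ($s{\left(D \right)} = 6 - \left(-155 - D\right) = 6 + \left(155 + D\right) = 161 + D$)
$U{\left(M \right)} = 4 M$ ($U{\left(M \right)} = 2 \cdot 2 M = 4 M$)
$\frac{1350}{U{\left(-202 \right)}} + \frac{s{\left(F{\left(\frac{1}{13} \right)} \right)}}{6705} = \frac{1350}{4 \left(-202\right)} + \frac{161 + 13}{6705} = \frac{1350}{-808} + 174 \cdot \frac{1}{6705} = 1350 \left(- \frac{1}{808}\right) + \frac{58}{2235} = - \frac{675}{404} + \frac{58}{2235} = - \frac{1485193}{902940}$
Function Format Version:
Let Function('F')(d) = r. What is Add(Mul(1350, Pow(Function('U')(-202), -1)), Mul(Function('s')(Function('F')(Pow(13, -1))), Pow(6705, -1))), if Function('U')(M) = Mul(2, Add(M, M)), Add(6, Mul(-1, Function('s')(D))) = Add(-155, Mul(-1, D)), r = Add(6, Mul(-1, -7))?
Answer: Rational(-1485193, 902940) ≈ -1.6448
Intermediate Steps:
r = 13 (r = Add(6, 7) = 13)
Function('F')(d) = 13
Function('s')(D) = Add(161, D) (Function('s')(D) = Add(6, Mul(-1, Add(-155, Mul(-1, D)))) = Add(6, Add(155, D)) = Add(161, D))
Function('U')(M) = Mul(4, M) (Function('U')(M) = Mul(2, Mul(2, M)) = Mul(4, M))
Add(Mul(1350, Pow(Function('U')(-202), -1)), Mul(Function('s')(Function('F')(Pow(13, -1))), Pow(6705, -1))) = Add(Mul(1350, Pow(Mul(4, -202), -1)), Mul(Add(161, 13), Pow(6705, -1))) = Add(Mul(1350, Pow(-808, -1)), Mul(174, Rational(1, 6705))) = Add(Mul(1350, Rational(-1, 808)), Rational(58, 2235)) = Add(Rational(-675, 404), Rational(58, 2235)) = Rational(-1485193, 902940)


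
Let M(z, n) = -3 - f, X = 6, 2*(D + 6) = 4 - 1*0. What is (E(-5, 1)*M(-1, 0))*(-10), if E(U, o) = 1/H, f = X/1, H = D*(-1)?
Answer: 45/2 ≈ 22.500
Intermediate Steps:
D = -4 (D = -6 + (4 - 1*0)/2 = -6 + (4 + 0)/2 = -6 + (½)*4 = -6 + 2 = -4)
H = 4 (H = -4*(-1) = 4)
f = 6 (f = 6/1 = 6*1 = 6)
M(z, n) = -9 (M(z, n) = -3 - 1*6 = -3 - 6 = -9)
E(U, o) = ¼ (E(U, o) = 1/4 = ¼)
(E(-5, 1)*M(-1, 0))*(-10) = ((¼)*(-9))*(-10) = -9/4*(-10) = 45/2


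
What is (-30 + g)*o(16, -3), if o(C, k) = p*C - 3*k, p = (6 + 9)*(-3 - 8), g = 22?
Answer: 21048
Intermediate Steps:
p = -165 (p = 15*(-11) = -165)
o(C, k) = -165*C - 3*k
(-30 + g)*o(16, -3) = (-30 + 22)*(-165*16 - 3*(-3)) = -8*(-2640 + 9) = -8*(-2631) = 21048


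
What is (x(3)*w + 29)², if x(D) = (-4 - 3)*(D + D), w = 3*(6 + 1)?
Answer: 727609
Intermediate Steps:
w = 21 (w = 3*7 = 21)
x(D) = -14*D
(x(3)*w + 29)² = (-14*3*21 + 29)² = (-42*21 + 29)² = (-882 + 29)² = (-853)² = 727609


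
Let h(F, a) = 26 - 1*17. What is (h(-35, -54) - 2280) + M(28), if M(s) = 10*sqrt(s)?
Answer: -2271 + 20*sqrt(7) ≈ -2218.1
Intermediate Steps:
h(F, a) = 9 (h(F, a) = 26 - 17 = 9)
(h(-35, -54) - 2280) + M(28) = (9 - 2280) + 10*sqrt(28) = -2271 + 10*(2*sqrt(7)) = -2271 + 20*sqrt(7)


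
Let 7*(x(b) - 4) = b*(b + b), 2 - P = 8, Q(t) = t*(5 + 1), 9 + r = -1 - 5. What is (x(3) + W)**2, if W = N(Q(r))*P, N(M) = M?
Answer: 14638276/49 ≈ 2.9874e+5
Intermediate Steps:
r = -15 (r = -9 + (-1 - 5) = -9 - 6 = -15)
Q(t) = 6*t (Q(t) = t*6 = 6*t)
P = -6 (P = 2 - 1*8 = 2 - 8 = -6)
x(b) = 4 + 2*b**2/7 (x(b) = 4 + (b*(b + b))/7 = 4 + (b*(2*b))/7 = 4 + (2*b**2)/7 = 4 + 2*b**2/7)
W = 540 (W = (6*(-15))*(-6) = -90*(-6) = 540)
(x(3) + W)**2 = ((4 + (2/7)*3**2) + 540)**2 = ((4 + (2/7)*9) + 540)**2 = ((4 + 18/7) + 540)**2 = (46/7 + 540)**2 = (3826/7)**2 = 14638276/49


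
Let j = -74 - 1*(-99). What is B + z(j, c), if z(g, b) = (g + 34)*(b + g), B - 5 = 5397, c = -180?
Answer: -3743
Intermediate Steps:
j = 25 (j = -74 + 99 = 25)
B = 5402 (B = 5 + 5397 = 5402)
z(g, b) = (34 + g)*(b + g)
B + z(j, c) = 5402 + (25**2 + 34*(-180) + 34*25 - 180*25) = 5402 + (625 - 6120 + 850 - 4500) = 5402 - 9145 = -3743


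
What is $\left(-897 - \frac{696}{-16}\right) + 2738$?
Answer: $\frac{3769}{2} \approx 1884.5$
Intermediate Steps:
$\left(-897 - \frac{696}{-16}\right) + 2738 = \left(-897 - - \frac{87}{2}\right) + 2738 = \left(-897 + \frac{87}{2}\right) + 2738 = - \frac{1707}{2} + 2738 = \frac{3769}{2}$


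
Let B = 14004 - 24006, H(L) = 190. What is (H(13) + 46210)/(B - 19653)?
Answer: -9280/5931 ≈ -1.5647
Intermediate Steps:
B = -10002
(H(13) + 46210)/(B - 19653) = (190 + 46210)/(-10002 - 19653) = 46400/(-29655) = 46400*(-1/29655) = -9280/5931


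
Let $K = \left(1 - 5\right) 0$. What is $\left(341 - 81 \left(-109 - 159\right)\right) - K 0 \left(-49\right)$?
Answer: $22049$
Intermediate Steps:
$K = 0$ ($K = \left(-4\right) 0 = 0$)
$\left(341 - 81 \left(-109 - 159\right)\right) - K 0 \left(-49\right) = \left(341 - 81 \left(-109 - 159\right)\right) - 0 \cdot 0 \left(-49\right) = \left(341 - -21708\right) - 0 \left(-49\right) = \left(341 + 21708\right) - 0 = 22049 + 0 = 22049$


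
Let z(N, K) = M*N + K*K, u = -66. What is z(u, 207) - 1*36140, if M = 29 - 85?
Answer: 10405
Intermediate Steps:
M = -56
z(N, K) = K² - 56*N (z(N, K) = -56*N + K*K = -56*N + K² = K² - 56*N)
z(u, 207) - 1*36140 = (207² - 56*(-66)) - 1*36140 = (42849 + 3696) - 36140 = 46545 - 36140 = 10405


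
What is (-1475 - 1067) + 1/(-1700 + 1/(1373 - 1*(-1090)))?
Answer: -10643608121/4187099 ≈ -2542.0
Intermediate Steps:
(-1475 - 1067) + 1/(-1700 + 1/(1373 - 1*(-1090))) = -2542 + 1/(-1700 + 1/(1373 + 1090)) = -2542 + 1/(-1700 + 1/2463) = -2542 + 1/(-4187099/2463) = -2542 - 2463/4187099 = -10643608121/4187099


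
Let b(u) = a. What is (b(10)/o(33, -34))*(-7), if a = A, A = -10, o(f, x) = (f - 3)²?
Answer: 7/90 ≈ 0.077778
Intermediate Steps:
o(f, x) = (-3 + f)²
a = -10
b(u) = -10
(b(10)/o(33, -34))*(-7) = -10/(-3 + 33)²*(-7) = -10/(30²)*(-7) = -10/900*(-7) = -10*1/900*(-7) = -1/90*(-7) = 7/90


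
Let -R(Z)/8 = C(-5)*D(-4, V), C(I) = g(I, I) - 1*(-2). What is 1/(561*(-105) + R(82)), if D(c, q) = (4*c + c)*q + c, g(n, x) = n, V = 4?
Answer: -1/60921 ≈ -1.6415e-5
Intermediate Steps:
D(c, q) = c + 5*c*q (D(c, q) = (5*c)*q + c = 5*c*q + c = c + 5*c*q)
C(I) = 2 + I (C(I) = I - 1*(-2) = I + 2 = 2 + I)
R(Z) = -2016 (R(Z) = -8*(2 - 5)*(-4*(1 + 5*4)) = -(-24)*(-4*(1 + 20)) = -(-24)*(-4*21) = -(-24)*(-84) = -8*252 = -2016)
1/(561*(-105) + R(82)) = 1/(561*(-105) - 2016) = 1/(-58905 - 2016) = 1/(-60921) = -1/60921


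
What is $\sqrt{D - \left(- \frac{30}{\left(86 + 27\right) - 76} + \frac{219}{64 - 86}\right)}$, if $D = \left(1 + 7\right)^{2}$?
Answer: $\frac{\sqrt{49539226}}{814} \approx 8.6467$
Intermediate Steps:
$D = 64$ ($D = 8^{2} = 64$)
$\sqrt{D - \left(- \frac{30}{\left(86 + 27\right) - 76} + \frac{219}{64 - 86}\right)} = \sqrt{64 - \left(- \frac{30}{\left(86 + 27\right) - 76} + \frac{219}{64 - 86}\right)} = \sqrt{64 + \left(- \frac{219}{64 - 86} + \frac{30}{113 - 76}\right)} = \sqrt{64 + \left(- \frac{219}{-22} + \frac{30}{37}\right)} = \sqrt{64 + \left(\left(-219\right) \left(- \frac{1}{22}\right) + 30 \cdot \frac{1}{37}\right)} = \sqrt{64 + \left(\frac{219}{22} + \frac{30}{37}\right)} = \sqrt{64 + \frac{8763}{814}} = \sqrt{\frac{60859}{814}} = \frac{\sqrt{49539226}}{814}$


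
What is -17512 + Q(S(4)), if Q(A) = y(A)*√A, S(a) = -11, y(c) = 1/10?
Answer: -17512 + I*√11/10 ≈ -17512.0 + 0.33166*I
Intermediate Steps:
y(c) = ⅒
Q(A) = √A/10
-17512 + Q(S(4)) = -17512 + √(-11)/10 = -17512 + (I*√11)/10 = -17512 + I*√11/10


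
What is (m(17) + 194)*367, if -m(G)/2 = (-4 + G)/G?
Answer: 1200824/17 ≈ 70637.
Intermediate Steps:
m(G) = -2*(-4 + G)/G
(m(17) + 194)*367 = ((-2 + 8/17) + 194)*367 = (-26/17 + 194)*367 = (3272/17)*367 = 1200824/17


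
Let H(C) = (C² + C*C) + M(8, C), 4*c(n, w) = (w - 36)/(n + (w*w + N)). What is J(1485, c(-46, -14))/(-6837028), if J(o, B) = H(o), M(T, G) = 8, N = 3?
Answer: -2205229/3418514 ≈ -0.64508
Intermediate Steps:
c(n, w) = (-36 + w)/(4*(3 + n + w²)) (c(n, w) = ((w - 36)/(n + (w*w + 3)))/4 = ((-36 + w)/(n + (w² + 3)))/4 = ((-36 + w)/(n + (3 + w²)))/4 = ((-36 + w)/(3 + n + w²))/4 = (-36 + w)/(4*(3 + n + w²)))
H(C) = 8 + 2*C² (H(C) = (C² + C*C) + 8 = (C² + C²) + 8 = 2*C² + 8 = 8 + 2*C²)
J(o, B) = 8 + 2*o²
J(1485, c(-46, -14))/(-6837028) = (8 + 2*1485²)/(-6837028) = (8 + 2*2205225)*(-1/6837028) = (8 + 4410450)*(-1/6837028) = 4410458*(-1/6837028) = -2205229/3418514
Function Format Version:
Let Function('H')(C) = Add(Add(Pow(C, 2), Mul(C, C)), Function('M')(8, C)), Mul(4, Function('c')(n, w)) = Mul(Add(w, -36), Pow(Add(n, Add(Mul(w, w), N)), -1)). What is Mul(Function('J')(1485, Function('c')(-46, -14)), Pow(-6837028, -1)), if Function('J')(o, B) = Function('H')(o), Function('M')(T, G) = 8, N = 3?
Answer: Rational(-2205229, 3418514) ≈ -0.64508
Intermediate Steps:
Function('c')(n, w) = Mul(Rational(1, 4), Pow(Add(3, n, Pow(w, 2)), -1), Add(-36, w)) (Function('c')(n, w) = Mul(Rational(1, 4), Mul(Add(w, -36), Pow(Add(n, Add(Mul(w, w), 3)), -1))) = Mul(Rational(1, 4), Mul(Add(-36, w), Pow(Add(n, Add(Pow(w, 2), 3)), -1))) = Mul(Rational(1, 4), Mul(Add(-36, w), Pow(Add(n, Add(3, Pow(w, 2))), -1))) = Mul(Rational(1, 4), Mul(Add(-36, w), Pow(Add(3, n, Pow(w, 2)), -1))) = Mul(Rational(1, 4), Mul(Pow(Add(3, n, Pow(w, 2)), -1), Add(-36, w))) = Mul(Rational(1, 4), Pow(Add(3, n, Pow(w, 2)), -1), Add(-36, w)))
Function('H')(C) = Add(8, Mul(2, Pow(C, 2))) (Function('H')(C) = Add(Add(Pow(C, 2), Mul(C, C)), 8) = Add(Add(Pow(C, 2), Pow(C, 2)), 8) = Add(Mul(2, Pow(C, 2)), 8) = Add(8, Mul(2, Pow(C, 2))))
Function('J')(o, B) = Add(8, Mul(2, Pow(o, 2)))
Mul(Function('J')(1485, Function('c')(-46, -14)), Pow(-6837028, -1)) = Mul(Add(8, Mul(2, Pow(1485, 2))), Pow(-6837028, -1)) = Mul(Add(8, Mul(2, 2205225)), Rational(-1, 6837028)) = Mul(Add(8, 4410450), Rational(-1, 6837028)) = Mul(4410458, Rational(-1, 6837028)) = Rational(-2205229, 3418514)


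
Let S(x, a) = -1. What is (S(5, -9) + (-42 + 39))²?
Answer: 16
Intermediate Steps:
(S(5, -9) + (-42 + 39))² = (-1 + (-42 + 39))² = (-1 - 3)² = (-4)² = 16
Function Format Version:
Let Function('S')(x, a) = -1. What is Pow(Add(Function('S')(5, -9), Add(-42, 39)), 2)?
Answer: 16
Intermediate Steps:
Pow(Add(Function('S')(5, -9), Add(-42, 39)), 2) = Pow(Add(-1, Add(-42, 39)), 2) = Pow(Add(-1, -3), 2) = Pow(-4, 2) = 16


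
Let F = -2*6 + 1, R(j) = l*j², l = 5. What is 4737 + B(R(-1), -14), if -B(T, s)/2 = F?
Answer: 4759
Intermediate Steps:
R(j) = 5*j²
F = -11 (F = -12 + 1 = -11)
B(T, s) = 22 (B(T, s) = -2*(-11) = 22)
4737 + B(R(-1), -14) = 4737 + 22 = 4759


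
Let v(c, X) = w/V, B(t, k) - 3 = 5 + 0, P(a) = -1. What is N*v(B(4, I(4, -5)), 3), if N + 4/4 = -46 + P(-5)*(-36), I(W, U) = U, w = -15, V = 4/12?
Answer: 495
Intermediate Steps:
V = ⅓ (V = 4*(1/12) = ⅓ ≈ 0.33333)
B(t, k) = 8 (B(t, k) = 3 + (5 + 0) = 3 + 5 = 8)
v(c, X) = -45 (v(c, X) = -15/⅓ = -15*3 = -45)
N = -11 (N = -1 + (-46 - 1*(-36)) = -1 + (-46 + 36) = -1 - 10 = -11)
N*v(B(4, I(4, -5)), 3) = -11*(-45) = 495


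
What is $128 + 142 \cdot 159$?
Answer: $22706$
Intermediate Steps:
$128 + 142 \cdot 159 = 128 + 22578 = 22706$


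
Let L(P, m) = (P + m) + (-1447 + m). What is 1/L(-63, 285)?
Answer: -1/940 ≈ -0.0010638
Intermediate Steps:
L(P, m) = -1447 + P + 2*m
1/L(-63, 285) = 1/(-1447 - 63 + 2*285) = 1/(-1447 - 63 + 570) = 1/(-940) = -1/940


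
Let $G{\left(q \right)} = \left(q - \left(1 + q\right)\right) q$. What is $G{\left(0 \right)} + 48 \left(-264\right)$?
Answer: $-12672$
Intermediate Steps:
$G{\left(q \right)} = - q$
$G{\left(0 \right)} + 48 \left(-264\right) = \left(-1\right) 0 + 48 \left(-264\right) = 0 - 12672 = -12672$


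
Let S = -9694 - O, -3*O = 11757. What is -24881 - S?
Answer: -19106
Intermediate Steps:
O = -3919 (O = -⅓*11757 = -3919)
S = -5775 (S = -9694 - 1*(-3919) = -9694 + 3919 = -5775)
-24881 - S = -24881 - 1*(-5775) = -24881 + 5775 = -19106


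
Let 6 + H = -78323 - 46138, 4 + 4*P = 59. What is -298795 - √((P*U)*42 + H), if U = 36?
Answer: -298795 - I*√103677 ≈ -2.988e+5 - 321.99*I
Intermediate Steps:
P = 55/4 (P = -1 + (¼)*59 = -1 + 59/4 = 55/4 ≈ 13.750)
H = -124467 (H = -6 + (-78323 - 46138) = -6 - 124461 = -124467)
-298795 - √((P*U)*42 + H) = -298795 - √(((55/4)*36)*42 - 124467) = -298795 - √(495*42 - 124467) = -298795 - √(20790 - 124467) = -298795 - √(-103677) = -298795 - I*√103677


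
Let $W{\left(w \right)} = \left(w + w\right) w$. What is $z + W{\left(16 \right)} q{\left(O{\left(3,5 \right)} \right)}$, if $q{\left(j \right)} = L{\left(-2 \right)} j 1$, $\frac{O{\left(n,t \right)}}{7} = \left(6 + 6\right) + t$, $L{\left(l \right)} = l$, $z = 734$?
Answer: $-121122$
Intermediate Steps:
$W{\left(w \right)} = 2 w^{2}$ ($W{\left(w \right)} = 2 w w = 2 w^{2}$)
$O{\left(n,t \right)} = 84 + 7 t$ ($O{\left(n,t \right)} = 7 \left(\left(6 + 6\right) + t\right) = 7 \left(12 + t\right) = 84 + 7 t$)
$q{\left(j \right)} = - 2 j$ ($q{\left(j \right)} = - 2 j 1 = - 2 j$)
$z + W{\left(16 \right)} q{\left(O{\left(3,5 \right)} \right)} = 734 + 2 \cdot 16^{2} \left(- 2 \left(84 + 7 \cdot 5\right)\right) = 734 + 2 \cdot 256 \left(- 2 \left(84 + 35\right)\right) = 734 + 512 \left(\left(-2\right) 119\right) = 734 + 512 \left(-238\right) = 734 - 121856 = -121122$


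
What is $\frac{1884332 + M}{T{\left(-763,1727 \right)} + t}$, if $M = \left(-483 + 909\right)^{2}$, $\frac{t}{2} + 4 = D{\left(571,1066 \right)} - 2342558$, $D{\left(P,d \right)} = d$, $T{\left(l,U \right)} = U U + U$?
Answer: $- \frac{129113}{106171} \approx -1.2161$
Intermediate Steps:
$T{\left(l,U \right)} = U + U^{2}$ ($T{\left(l,U \right)} = U^{2} + U = U + U^{2}$)
$t = -4682992$ ($t = -8 + 2 \left(1066 - 2342558\right) = -8 + 2 \left(-2341492\right) = -8 - 4682984 = -4682992$)
$M = 181476$ ($M = 426^{2} = 181476$)
$\frac{1884332 + M}{T{\left(-763,1727 \right)} + t} = \frac{1884332 + 181476}{1727 \left(1 + 1727\right) - 4682992} = \frac{2065808}{1727 \cdot 1728 - 4682992} = \frac{2065808}{2984256 - 4682992} = \frac{2065808}{-1698736} = 2065808 \left(- \frac{1}{1698736}\right) = - \frac{129113}{106171}$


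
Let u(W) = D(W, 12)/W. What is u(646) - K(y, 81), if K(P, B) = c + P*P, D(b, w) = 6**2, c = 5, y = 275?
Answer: -24428472/323 ≈ -75630.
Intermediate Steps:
D(b, w) = 36
K(P, B) = 5 + P**2 (K(P, B) = 5 + P*P = 5 + P**2)
u(W) = 36/W
u(646) - K(y, 81) = 36/646 - (5 + 275**2) = 36*(1/646) - (5 + 75625) = 18/323 - 1*75630 = 18/323 - 75630 = -24428472/323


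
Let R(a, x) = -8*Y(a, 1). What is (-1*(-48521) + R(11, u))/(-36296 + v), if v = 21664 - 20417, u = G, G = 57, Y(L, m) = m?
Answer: -16171/11683 ≈ -1.3841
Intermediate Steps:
u = 57
v = 1247
R(a, x) = -8 (R(a, x) = -8*1 = -8)
(-1*(-48521) + R(11, u))/(-36296 + v) = (-1*(-48521) - 8)/(-36296 + 1247) = (48521 - 8)/(-35049) = 48513*(-1/35049) = -16171/11683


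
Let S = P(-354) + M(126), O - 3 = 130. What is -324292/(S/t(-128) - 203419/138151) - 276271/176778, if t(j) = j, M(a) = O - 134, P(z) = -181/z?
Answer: 18887524520114801303/85536562341510 ≈ 2.2081e+5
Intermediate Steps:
O = 133 (O = 3 + 130 = 133)
M(a) = -1 (M(a) = 133 - 134 = -1)
S = -173/354 (S = -181/(-354) - 1 = -181*(-1/354) - 1 = 181/354 - 1 = -173/354 ≈ -0.48870)
-324292/(S/t(-128) - 203419/138151) - 276271/176778 = -324292/(-173/354/(-128) - 203419/138151) - 276271/176778 = -324292/(-173/354*(-1/128) - 203419*1/138151) - 276271*1/176778 = -324292/(173/45312 - 203419/138151) - 276271/176778 = -324292/(-9193421605/6259898112) - 276271/176778 = -324292*(-6259898112/9193421605) - 276271/176778 = 106843940975616/483864295 - 276271/176778 = 18887524520114801303/85536562341510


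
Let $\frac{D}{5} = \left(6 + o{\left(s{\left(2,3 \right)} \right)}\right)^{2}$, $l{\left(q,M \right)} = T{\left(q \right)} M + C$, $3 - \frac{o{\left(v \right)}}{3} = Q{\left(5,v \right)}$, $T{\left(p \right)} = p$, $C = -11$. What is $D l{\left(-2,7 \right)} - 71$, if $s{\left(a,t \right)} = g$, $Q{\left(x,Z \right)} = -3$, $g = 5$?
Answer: $-72071$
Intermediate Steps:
$s{\left(a,t \right)} = 5$
$o{\left(v \right)} = 18$ ($o{\left(v \right)} = 9 - -9 = 9 + 9 = 18$)
$l{\left(q,M \right)} = -11 + M q$ ($l{\left(q,M \right)} = q M - 11 = M q - 11 = -11 + M q$)
$D = 2880$ ($D = 5 \left(6 + 18\right)^{2} = 5 \cdot 24^{2} = 5 \cdot 576 = 2880$)
$D l{\left(-2,7 \right)} - 71 = 2880 \left(-11 + 7 \left(-2\right)\right) - 71 = 2880 \left(-11 - 14\right) - 71 = 2880 \left(-25\right) - 71 = -72000 - 71 = -72071$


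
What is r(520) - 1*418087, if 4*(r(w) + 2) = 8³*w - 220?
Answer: -351584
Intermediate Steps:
r(w) = -57 + 128*w (r(w) = -2 + (8³*w - 220)/4 = -2 + (512*w - 220)/4 = -2 + (-220 + 512*w)/4 = -2 + (-55 + 128*w) = -57 + 128*w)
r(520) - 1*418087 = (-57 + 128*520) - 1*418087 = (-57 + 66560) - 418087 = 66503 - 418087 = -351584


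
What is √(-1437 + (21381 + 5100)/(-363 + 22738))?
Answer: I*√28753122630/4475 ≈ 37.892*I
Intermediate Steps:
√(-1437 + (21381 + 5100)/(-363 + 22738)) = √(-1437 + 26481/22375) = √(-32126394/22375) = I*√28753122630/4475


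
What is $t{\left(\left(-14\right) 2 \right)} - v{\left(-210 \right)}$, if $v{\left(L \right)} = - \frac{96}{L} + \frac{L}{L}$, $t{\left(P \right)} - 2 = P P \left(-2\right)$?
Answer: $- \frac{54861}{35} \approx -1567.5$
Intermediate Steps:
$t{\left(P \right)} = 2 - 2 P^{2}$ ($t{\left(P \right)} = 2 + P P \left(-2\right) = 2 + P^{2} \left(-2\right) = 2 - 2 P^{2}$)
$v{\left(L \right)} = 1 - \frac{96}{L}$ ($v{\left(L \right)} = - \frac{96}{L} + 1 = 1 - \frac{96}{L}$)
$t{\left(\left(-14\right) 2 \right)} - v{\left(-210 \right)} = \left(2 - 2 \left(\left(-14\right) 2\right)^{2}\right) - \frac{-96 - 210}{-210} = \left(2 - 2 \left(-28\right)^{2}\right) - \left(- \frac{1}{210}\right) \left(-306\right) = \left(2 - 1568\right) - \frac{51}{35} = -1566 - \frac{51}{35} = - \frac{54861}{35}$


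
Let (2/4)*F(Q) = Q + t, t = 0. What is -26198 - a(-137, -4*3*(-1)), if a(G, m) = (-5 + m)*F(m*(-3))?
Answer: -25694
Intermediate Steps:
F(Q) = 2*Q (F(Q) = 2*(Q + 0) = 2*Q)
a(G, m) = -6*m*(-5 + m) (a(G, m) = (-5 + m)*(2*(m*(-3))) = (-5 + m)*(2*(-3*m)) = (-5 + m)*(-6*m) = -6*m*(-5 + m))
-26198 - a(-137, -4*3*(-1)) = -26198 - 6*-4*3*(-1)*(5 - (-4*3)*(-1)) = -26198 - 6*(-12*(-1))*(5 - (-12)*(-1)) = -26198 - 6*12*(5 - 1*12) = -26198 - 6*12*(5 - 12) = -26198 - 6*12*(-7) = -26198 - 1*(-504) = -26198 + 504 = -25694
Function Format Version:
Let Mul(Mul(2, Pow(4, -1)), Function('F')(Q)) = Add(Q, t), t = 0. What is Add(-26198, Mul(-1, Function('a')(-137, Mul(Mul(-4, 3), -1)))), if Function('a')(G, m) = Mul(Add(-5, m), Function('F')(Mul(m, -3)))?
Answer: -25694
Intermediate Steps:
Function('F')(Q) = Mul(2, Q) (Function('F')(Q) = Mul(2, Add(Q, 0)) = Mul(2, Q))
Function('a')(G, m) = Mul(-6, m, Add(-5, m)) (Function('a')(G, m) = Mul(Add(-5, m), Mul(2, Mul(m, -3))) = Mul(Add(-5, m), Mul(2, Mul(-3, m))) = Mul(Add(-5, m), Mul(-6, m)) = Mul(-6, m, Add(-5, m)))
Add(-26198, Mul(-1, Function('a')(-137, Mul(Mul(-4, 3), -1)))) = Add(-26198, Mul(-1, Mul(6, Mul(Mul(-4, 3), -1), Add(5, Mul(-1, Mul(Mul(-4, 3), -1)))))) = Add(-26198, Mul(-1, Mul(6, Mul(-12, -1), Add(5, Mul(-1, Mul(-12, -1)))))) = Add(-26198, Mul(-1, Mul(6, 12, Add(5, Mul(-1, 12))))) = Add(-26198, Mul(-1, Mul(6, 12, Add(5, -12)))) = Add(-26198, Mul(-1, Mul(6, 12, -7))) = Add(-26198, Mul(-1, -504)) = Add(-26198, 504) = -25694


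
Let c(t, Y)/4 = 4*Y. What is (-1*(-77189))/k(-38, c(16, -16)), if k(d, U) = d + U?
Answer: -11027/42 ≈ -262.55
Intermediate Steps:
c(t, Y) = 16*Y (c(t, Y) = 4*(4*Y) = 16*Y)
k(d, U) = U + d
(-1*(-77189))/k(-38, c(16, -16)) = (-1*(-77189))/(16*(-16) - 38) = 77189/(-256 - 38) = 77189/(-294) = 77189*(-1/294) = -11027/42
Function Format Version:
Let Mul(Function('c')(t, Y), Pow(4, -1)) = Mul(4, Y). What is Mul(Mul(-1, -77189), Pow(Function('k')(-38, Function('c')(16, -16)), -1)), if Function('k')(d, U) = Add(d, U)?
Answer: Rational(-11027, 42) ≈ -262.55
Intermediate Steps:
Function('c')(t, Y) = Mul(16, Y) (Function('c')(t, Y) = Mul(4, Mul(4, Y)) = Mul(16, Y))
Function('k')(d, U) = Add(U, d)
Mul(Mul(-1, -77189), Pow(Function('k')(-38, Function('c')(16, -16)), -1)) = Mul(Mul(-1, -77189), Pow(Add(Mul(16, -16), -38), -1)) = Mul(77189, Pow(Add(-256, -38), -1)) = Mul(77189, Pow(-294, -1)) = Mul(77189, Rational(-1, 294)) = Rational(-11027, 42)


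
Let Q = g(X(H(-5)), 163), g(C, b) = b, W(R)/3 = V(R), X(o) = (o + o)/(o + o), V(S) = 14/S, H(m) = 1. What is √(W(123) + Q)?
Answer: √274577/41 ≈ 12.781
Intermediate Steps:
X(o) = 1 (X(o) = (2*o)/((2*o)) = (2*o)*(1/(2*o)) = 1)
W(R) = 42/R (W(R) = 3*(14/R) = 42/R)
Q = 163
√(W(123) + Q) = √(42/123 + 163) = √(42*(1/123) + 163) = √(14/41 + 163) = √(6697/41) = √274577/41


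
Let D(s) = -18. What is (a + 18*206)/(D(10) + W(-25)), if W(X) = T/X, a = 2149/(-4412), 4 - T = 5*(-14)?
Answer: -408938675/2311888 ≈ -176.89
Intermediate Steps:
T = 74 (T = 4 - 5*(-14) = 4 - 1*(-70) = 4 + 70 = 74)
a = -2149/4412 (a = 2149*(-1/4412) = -2149/4412 ≈ -0.48708)
W(X) = 74/X
(a + 18*206)/(D(10) + W(-25)) = (-2149/4412 + 18*206)/(-18 + 74/(-25)) = (-2149/4412 + 3708)/(-18 + 74*(-1/25)) = 16357547/(4412*(-18 - 74/25)) = 16357547/(4412*(-524/25)) = (16357547/4412)*(-25/524) = -408938675/2311888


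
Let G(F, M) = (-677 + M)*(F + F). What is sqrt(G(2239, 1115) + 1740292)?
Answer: 14*sqrt(18886) ≈ 1924.0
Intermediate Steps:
G(F, M) = 2*F*(-677 + M) (G(F, M) = (-677 + M)*(2*F) = 2*F*(-677 + M))
sqrt(G(2239, 1115) + 1740292) = sqrt(2*2239*(-677 + 1115) + 1740292) = sqrt(2*2239*438 + 1740292) = sqrt(1961364 + 1740292) = sqrt(3701656) = 14*sqrt(18886)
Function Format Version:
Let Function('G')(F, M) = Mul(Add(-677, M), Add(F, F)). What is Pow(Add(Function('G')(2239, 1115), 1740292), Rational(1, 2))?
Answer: Mul(14, Pow(18886, Rational(1, 2))) ≈ 1924.0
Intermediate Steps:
Function('G')(F, M) = Mul(2, F, Add(-677, M)) (Function('G')(F, M) = Mul(Add(-677, M), Mul(2, F)) = Mul(2, F, Add(-677, M)))
Pow(Add(Function('G')(2239, 1115), 1740292), Rational(1, 2)) = Pow(Add(Mul(2, 2239, Add(-677, 1115)), 1740292), Rational(1, 2)) = Pow(Add(Mul(2, 2239, 438), 1740292), Rational(1, 2)) = Pow(Add(1961364, 1740292), Rational(1, 2)) = Pow(3701656, Rational(1, 2)) = Mul(14, Pow(18886, Rational(1, 2)))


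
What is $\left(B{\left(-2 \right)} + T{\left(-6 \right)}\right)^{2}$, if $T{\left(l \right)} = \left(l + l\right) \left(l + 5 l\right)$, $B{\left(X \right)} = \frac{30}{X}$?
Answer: $173889$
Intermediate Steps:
$T{\left(l \right)} = 12 l^{2}$ ($T{\left(l \right)} = 2 l 6 l = 12 l^{2}$)
$\left(B{\left(-2 \right)} + T{\left(-6 \right)}\right)^{2} = \left(\frac{30}{-2} + 12 \left(-6\right)^{2}\right)^{2} = \left(30 \left(- \frac{1}{2}\right) + 12 \cdot 36\right)^{2} = \left(-15 + 432\right)^{2} = 417^{2} = 173889$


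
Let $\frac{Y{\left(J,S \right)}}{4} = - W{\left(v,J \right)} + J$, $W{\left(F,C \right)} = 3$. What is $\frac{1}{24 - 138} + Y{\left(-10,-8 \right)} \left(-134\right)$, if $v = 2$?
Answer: $\frac{794351}{114} \approx 6968.0$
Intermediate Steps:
$Y{\left(J,S \right)} = -12 + 4 J$ ($Y{\left(J,S \right)} = 4 \left(\left(-1\right) 3 + J\right) = 4 \left(-3 + J\right) = -12 + 4 J$)
$\frac{1}{24 - 138} + Y{\left(-10,-8 \right)} \left(-134\right) = \frac{1}{24 - 138} + \left(-12 + 4 \left(-10\right)\right) \left(-134\right) = \frac{1}{-114} + \left(-12 - 40\right) \left(-134\right) = - \frac{1}{114} - -6968 = - \frac{1}{114} + 6968 = \frac{794351}{114}$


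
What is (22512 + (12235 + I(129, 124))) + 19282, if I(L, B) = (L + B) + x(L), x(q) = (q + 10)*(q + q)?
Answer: 90144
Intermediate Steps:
x(q) = 2*q*(10 + q) (x(q) = (10 + q)*(2*q) = 2*q*(10 + q))
I(L, B) = B + L + 2*L*(10 + L) (I(L, B) = (L + B) + 2*L*(10 + L) = (B + L) + 2*L*(10 + L) = B + L + 2*L*(10 + L))
(22512 + (12235 + I(129, 124))) + 19282 = (22512 + (12235 + (124 + 129 + 2*129*(10 + 129)))) + 19282 = (22512 + (12235 + (124 + 129 + 2*129*139))) + 19282 = (22512 + (12235 + (124 + 129 + 35862))) + 19282 = (22512 + (12235 + 36115)) + 19282 = (22512 + 48350) + 19282 = 70862 + 19282 = 90144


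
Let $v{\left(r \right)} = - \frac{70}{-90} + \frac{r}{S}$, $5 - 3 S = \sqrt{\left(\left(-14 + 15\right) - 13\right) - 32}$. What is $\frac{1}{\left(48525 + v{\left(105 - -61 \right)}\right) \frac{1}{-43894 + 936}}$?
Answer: $- \frac{88328242053}{99850745185} + \frac{288806634 i \sqrt{11}}{1098358197035} \approx -0.8846 + 0.00087209 i$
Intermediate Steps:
$S = \frac{5}{3} - \frac{2 i \sqrt{11}}{3}$ ($S = \frac{5}{3} - \frac{\sqrt{\left(\left(-14 + 15\right) - 13\right) - 32}}{3} = \frac{5}{3} - \frac{\sqrt{\left(1 - 13\right) - 32}}{3} = \frac{5}{3} - \frac{\sqrt{-12 - 32}}{3} = \frac{5}{3} - \frac{\sqrt{-44}}{3} = \frac{5}{3} - \frac{2 i \sqrt{11}}{3} \approx 1.6667 - 2.2111 i$)
$v{\left(r \right)} = \frac{7}{9} + \frac{r}{\frac{5}{3} - \frac{2 i \sqrt{11}}{3}}$ ($v{\left(r \right)} = - \frac{70}{-90} + \frac{r}{\frac{5}{3} - \frac{2 i \sqrt{11}}{3}} = \left(-70\right) \left(- \frac{1}{90}\right) + \frac{r}{\frac{5}{3} - \frac{2 i \sqrt{11}}{3}} = \frac{7}{9} + \frac{r}{\frac{5}{3} - \frac{2 i \sqrt{11}}{3}}$)
$\frac{1}{\left(48525 + v{\left(105 - -61 \right)}\right) \frac{1}{-43894 + 936}} = \frac{1}{\left(48525 + \left(\frac{7}{9} + \frac{5 \left(105 - -61\right)}{23} + \frac{2 i \left(105 - -61\right) \sqrt{11}}{23}\right)\right) \frac{1}{-43894 + 936}} = \frac{1}{\left(48525 + \left(\frac{7}{9} + \frac{5 \left(105 + 61\right)}{23} + \frac{2 i \left(105 + 61\right) \sqrt{11}}{23}\right)\right) \frac{1}{-42958}} = \frac{1}{\left(48525 + \left(\frac{7}{9} + \frac{5}{23} \cdot 166 + \frac{2}{23} i 166 \sqrt{11}\right)\right) \left(- \frac{1}{42958}\right)} = \frac{1}{\left(48525 + \left(\frac{7}{9} + \frac{830}{23} + \frac{332 i \sqrt{11}}{23}\right)\right) \left(- \frac{1}{42958}\right)} = \frac{1}{\left(48525 + \left(\frac{7631}{207} + \frac{332 i \sqrt{11}}{23}\right)\right) \left(- \frac{1}{42958}\right)} = \frac{1}{\left(\frac{10052306}{207} + \frac{332 i \sqrt{11}}{23}\right) \left(- \frac{1}{42958}\right)} = \frac{1}{- \frac{5026153}{4446153} - \frac{166 i \sqrt{11}}{494017}}$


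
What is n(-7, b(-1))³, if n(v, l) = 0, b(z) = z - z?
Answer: 0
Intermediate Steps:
b(z) = 0
n(-7, b(-1))³ = 0³ = 0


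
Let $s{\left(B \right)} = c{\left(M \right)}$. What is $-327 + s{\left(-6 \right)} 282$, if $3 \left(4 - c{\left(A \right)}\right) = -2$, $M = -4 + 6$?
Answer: $989$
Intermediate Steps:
$M = 2$
$c{\left(A \right)} = \frac{14}{3}$ ($c{\left(A \right)} = 4 - - \frac{2}{3} = 4 + \frac{2}{3} = \frac{14}{3}$)
$s{\left(B \right)} = \frac{14}{3}$
$-327 + s{\left(-6 \right)} 282 = -327 + \frac{14}{3} \cdot 282 = -327 + 1316 = 989$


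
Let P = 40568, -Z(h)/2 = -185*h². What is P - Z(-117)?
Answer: -5024362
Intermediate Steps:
Z(h) = 370*h² (Z(h) = -(-370)*h² = 370*h²)
P - Z(-117) = 40568 - 370*(-117)² = 40568 - 370*13689 = 40568 - 1*5064930 = 40568 - 5064930 = -5024362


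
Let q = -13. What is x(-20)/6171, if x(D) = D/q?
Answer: 20/80223 ≈ 0.00024930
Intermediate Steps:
x(D) = -D/13 (x(D) = D/(-13) = D*(-1/13) = -D/13)
x(-20)/6171 = -1/13*(-20)/6171 = (20/13)*(1/6171) = 20/80223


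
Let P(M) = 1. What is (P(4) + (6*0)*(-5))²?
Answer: 1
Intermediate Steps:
(P(4) + (6*0)*(-5))² = (1 + (6*0)*(-5))² = (1 + 0*(-5))² = (1 + 0)² = 1² = 1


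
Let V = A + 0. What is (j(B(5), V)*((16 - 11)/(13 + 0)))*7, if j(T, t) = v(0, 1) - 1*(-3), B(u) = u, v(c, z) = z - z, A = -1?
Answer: 105/13 ≈ 8.0769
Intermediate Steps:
v(c, z) = 0
V = -1 (V = -1 + 0 = -1)
j(T, t) = 3 (j(T, t) = 0 - 1*(-3) = 0 + 3 = 3)
(j(B(5), V)*((16 - 11)/(13 + 0)))*7 = (3*((16 - 11)/(13 + 0)))*7 = (3*(5/13))*7 = (15/13)*7 = 105/13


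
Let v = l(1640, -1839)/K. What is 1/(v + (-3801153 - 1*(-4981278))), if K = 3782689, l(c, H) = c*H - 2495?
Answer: 3782689/4464042837670 ≈ 8.4737e-7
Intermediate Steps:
l(c, H) = -2495 + H*c (l(c, H) = H*c - 2495 = -2495 + H*c)
v = -3018455/3782689 (v = (-2495 - 1839*1640)/3782689 = (-2495 - 3015960)*(1/3782689) = -3018455*1/3782689 = -3018455/3782689 ≈ -0.79797)
1/(v + (-3801153 - 1*(-4981278))) = 1/(-3018455/3782689 + (-3801153 - 1*(-4981278))) = 1/(-3018455/3782689 + (-3801153 + 4981278)) = 1/(-3018455/3782689 + 1180125) = 1/(4464042837670/3782689) = 3782689/4464042837670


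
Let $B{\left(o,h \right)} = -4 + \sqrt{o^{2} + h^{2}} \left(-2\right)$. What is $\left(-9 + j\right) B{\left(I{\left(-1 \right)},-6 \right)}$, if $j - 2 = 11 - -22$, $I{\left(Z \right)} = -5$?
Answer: $-104 - 52 \sqrt{61} \approx -510.13$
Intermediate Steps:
$B{\left(o,h \right)} = -4 - 2 \sqrt{h^{2} + o^{2}}$ ($B{\left(o,h \right)} = -4 + \sqrt{h^{2} + o^{2}} \left(-2\right) = -4 - 2 \sqrt{h^{2} + o^{2}}$)
$j = 35$ ($j = 2 + \left(11 - -22\right) = 2 + \left(11 + 22\right) = 2 + 33 = 35$)
$\left(-9 + j\right) B{\left(I{\left(-1 \right)},-6 \right)} = \left(-9 + 35\right) \left(-4 - 2 \sqrt{\left(-6\right)^{2} + \left(-5\right)^{2}}\right) = 26 \left(-4 - 2 \sqrt{36 + 25}\right) = 26 \left(-4 - 2 \sqrt{61}\right) = -104 - 52 \sqrt{61}$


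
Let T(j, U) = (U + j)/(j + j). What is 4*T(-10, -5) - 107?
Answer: -104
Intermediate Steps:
T(j, U) = (U + j)/(2*j) (T(j, U) = (U + j)/((2*j)) = (U + j)*(1/(2*j)) = (U + j)/(2*j))
4*T(-10, -5) - 107 = 4*((½)*(-5 - 10)/(-10)) - 107 = 4*((½)*(-⅒)*(-15)) - 107 = 4*(¾) - 107 = 3 - 107 = -104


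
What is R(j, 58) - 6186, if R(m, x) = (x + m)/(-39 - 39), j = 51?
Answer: -482617/78 ≈ -6187.4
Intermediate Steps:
R(m, x) = -m/78 - x/78 (R(m, x) = (m + x)/(-78) = (m + x)*(-1/78) = -m/78 - x/78)
R(j, 58) - 6186 = (-1/78*51 - 1/78*58) - 6186 = (-17/26 - 29/39) - 6186 = -109/78 - 6186 = -482617/78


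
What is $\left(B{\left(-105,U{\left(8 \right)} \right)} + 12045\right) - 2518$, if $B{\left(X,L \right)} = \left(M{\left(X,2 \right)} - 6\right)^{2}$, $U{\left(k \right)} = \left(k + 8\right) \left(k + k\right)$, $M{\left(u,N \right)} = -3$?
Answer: $9608$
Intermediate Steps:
$U{\left(k \right)} = 2 k \left(8 + k\right)$ ($U{\left(k \right)} = \left(8 + k\right) 2 k = 2 k \left(8 + k\right)$)
$B{\left(X,L \right)} = 81$ ($B{\left(X,L \right)} = \left(-3 - 6\right)^{2} = \left(-9\right)^{2} = 81$)
$\left(B{\left(-105,U{\left(8 \right)} \right)} + 12045\right) - 2518 = \left(81 + 12045\right) - 2518 = 12126 - 2518 = 9608$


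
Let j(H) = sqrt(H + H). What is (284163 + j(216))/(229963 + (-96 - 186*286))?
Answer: 25833/16061 + 12*sqrt(3)/176671 ≈ 1.6085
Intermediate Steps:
j(H) = sqrt(2)*sqrt(H) (j(H) = sqrt(2*H) = sqrt(2)*sqrt(H))
(284163 + j(216))/(229963 + (-96 - 186*286)) = (284163 + sqrt(2)*sqrt(216))/(229963 + (-96 - 186*286)) = (284163 + sqrt(2)*(6*sqrt(6)))/(229963 + (-96 - 53196)) = (284163 + 12*sqrt(3))/(229963 - 53292) = (284163 + 12*sqrt(3))/176671 = (284163 + 12*sqrt(3))*(1/176671) = 25833/16061 + 12*sqrt(3)/176671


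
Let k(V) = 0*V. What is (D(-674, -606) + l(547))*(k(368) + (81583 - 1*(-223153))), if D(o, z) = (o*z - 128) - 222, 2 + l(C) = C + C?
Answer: 124693704896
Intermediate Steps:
l(C) = -2 + 2*C (l(C) = -2 + (C + C) = -2 + 2*C)
D(o, z) = -350 + o*z (D(o, z) = (-128 + o*z) - 222 = -350 + o*z)
k(V) = 0
(D(-674, -606) + l(547))*(k(368) + (81583 - 1*(-223153))) = ((-350 - 674*(-606)) + (-2 + 2*547))*(0 + (81583 - 1*(-223153))) = ((-350 + 408444) + (-2 + 1094))*(0 + (81583 + 223153)) = (408094 + 1092)*(0 + 304736) = 409186*304736 = 124693704896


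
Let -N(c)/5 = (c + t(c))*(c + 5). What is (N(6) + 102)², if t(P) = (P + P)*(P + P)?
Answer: 66389904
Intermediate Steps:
t(P) = 4*P² (t(P) = (2*P)*(2*P) = 4*P²)
N(c) = -5*(5 + c)*(c + 4*c²) (N(c) = -5*(c + 4*c²)*(c + 5) = -5*(c + 4*c²)*(5 + c) = -5*(5 + c)*(c + 4*c²))
(N(6) + 102)² = (5*6*(-5 - 21*6 - 4*6²) + 102)² = (5*6*(-5 - 126 - 4*36) + 102)² = (5*6*(-5 - 126 - 144) + 102)² = (5*6*(-275) + 102)² = (-8250 + 102)² = (-8148)² = 66389904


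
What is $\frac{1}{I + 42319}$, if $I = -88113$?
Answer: $- \frac{1}{45794} \approx -2.1837 \cdot 10^{-5}$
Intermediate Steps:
$\frac{1}{I + 42319} = \frac{1}{-88113 + 42319} = \frac{1}{-45794} = - \frac{1}{45794}$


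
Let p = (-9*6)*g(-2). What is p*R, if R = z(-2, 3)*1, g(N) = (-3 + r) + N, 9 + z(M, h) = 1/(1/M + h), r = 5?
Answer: 0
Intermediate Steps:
z(M, h) = -9 + 1/(h + 1/M) (z(M, h) = -9 + 1/(1/M + h) = -9 + 1/(h + 1/M))
g(N) = 2 + N (g(N) = (-3 + 5) + N = 2 + N)
R = -43/5 (R = ((-9 - 2 - 9*(-2)*3)/(1 - 2*3))*1 = ((-9 - 2 + 54)/(1 - 6))*1 = (43/(-5))*1 = -⅕*43*1 = -43/5*1 = -43/5 ≈ -8.6000)
p = 0 (p = (-9*6)*(2 - 2) = -54*0 = 0)
p*R = 0*(-43/5) = 0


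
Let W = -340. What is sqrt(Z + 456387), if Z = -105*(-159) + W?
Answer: sqrt(472742) ≈ 687.56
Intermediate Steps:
Z = 16355 (Z = -105*(-159) - 340 = 16695 - 340 = 16355)
sqrt(Z + 456387) = sqrt(16355 + 456387) = sqrt(472742)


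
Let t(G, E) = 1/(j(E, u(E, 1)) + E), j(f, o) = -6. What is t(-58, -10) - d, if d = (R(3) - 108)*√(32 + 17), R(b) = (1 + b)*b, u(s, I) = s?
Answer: 10751/16 ≈ 671.94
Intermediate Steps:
R(b) = b*(1 + b)
t(G, E) = 1/(-6 + E)
d = -672 (d = (3*(1 + 3) - 108)*√(32 + 17) = (3*4 - 108)*√49 = (12 - 108)*7 = -96*7 = -672)
t(-58, -10) - d = 1/(-6 - 10) - 1*(-672) = 1/(-16) + 672 = -1/16 + 672 = 10751/16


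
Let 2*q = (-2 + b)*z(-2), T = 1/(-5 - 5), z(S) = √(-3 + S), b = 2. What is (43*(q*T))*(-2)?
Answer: 0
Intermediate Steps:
T = -⅒ (T = 1/(-10) = -⅒ ≈ -0.10000)
q = 0 (q = ((-2 + 2)*√(-3 - 2))/2 = (0*√(-5))/2 = (0*(I*√5))/2 = (½)*0 = 0)
(43*(q*T))*(-2) = (43*(0*(-⅒)))*(-2) = (43*0)*(-2) = 0*(-2) = 0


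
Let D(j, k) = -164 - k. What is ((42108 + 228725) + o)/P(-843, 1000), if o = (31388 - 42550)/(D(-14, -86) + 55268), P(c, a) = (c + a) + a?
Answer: 7473631054/31927415 ≈ 234.08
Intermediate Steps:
P(c, a) = c + 2*a (P(c, a) = (a + c) + a = c + 2*a)
o = -5581/27595 (o = (31388 - 42550)/((-164 - 1*(-86)) + 55268) = -11162/((-164 + 86) + 55268) = -11162/(-78 + 55268) = -11162/55190 = -11162*1/55190 = -5581/27595 ≈ -0.20225)
((42108 + 228725) + o)/P(-843, 1000) = ((42108 + 228725) - 5581/27595)/(-843 + 2*1000) = (270833 - 5581/27595)/(-843 + 2000) = (7473631054/27595)/1157 = (7473631054/27595)*(1/1157) = 7473631054/31927415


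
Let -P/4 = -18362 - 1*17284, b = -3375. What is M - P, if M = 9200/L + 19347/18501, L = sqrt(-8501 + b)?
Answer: -879309079/6167 - 4600*I*sqrt(2969)/2969 ≈ -1.4258e+5 - 84.421*I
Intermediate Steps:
L = 2*I*sqrt(2969) (L = sqrt(-8501 - 3375) = sqrt(-11876) = 2*I*sqrt(2969) ≈ 108.98*I)
P = 142584 (P = -4*(-18362 - 1*17284) = -4*(-18362 - 17284) = -4*(-35646) = 142584)
M = 6449/6167 - 4600*I*sqrt(2969)/2969 (M = 9200/((2*I*sqrt(2969))) + 19347/18501 = 9200*(-I*sqrt(2969)/5938) + 19347*(1/18501) = -4600*I*sqrt(2969)/2969 + 6449/6167 = 6449/6167 - 4600*I*sqrt(2969)/2969 ≈ 1.0457 - 84.421*I)
M - P = (6449/6167 - 4600*I*sqrt(2969)/2969) - 1*142584 = (6449/6167 - 4600*I*sqrt(2969)/2969) - 142584 = -879309079/6167 - 4600*I*sqrt(2969)/2969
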